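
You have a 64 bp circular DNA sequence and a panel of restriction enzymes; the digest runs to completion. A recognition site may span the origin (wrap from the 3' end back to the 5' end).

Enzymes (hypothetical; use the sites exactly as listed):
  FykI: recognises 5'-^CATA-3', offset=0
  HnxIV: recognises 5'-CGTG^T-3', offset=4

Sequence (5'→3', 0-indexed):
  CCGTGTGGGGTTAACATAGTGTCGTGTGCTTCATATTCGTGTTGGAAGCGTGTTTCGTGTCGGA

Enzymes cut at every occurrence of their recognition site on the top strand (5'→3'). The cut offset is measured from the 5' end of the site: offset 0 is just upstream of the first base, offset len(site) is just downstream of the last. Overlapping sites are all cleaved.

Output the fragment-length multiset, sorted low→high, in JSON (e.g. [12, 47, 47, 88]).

Site scan:
  FykI CATA/0: at [14, 31] ⇒ [14, 31]
  HnxIV CGTGT/4: at [1, 22, 37, 48, 55] ⇒ [5, 26, 41, 52, 59]

Pooled cuts: [5, 14, 26, 31, 41, 52, 59]

Fragments:
  5→14: 9 bp
  14→26: 12 bp
  26→31: 5 bp
  31→41: 10 bp
  41→52: 11 bp
  52→59: 7 bp
  59→5 (wrap): 64-59+5 = 10 bp

[5,7,9,10,10,11,12]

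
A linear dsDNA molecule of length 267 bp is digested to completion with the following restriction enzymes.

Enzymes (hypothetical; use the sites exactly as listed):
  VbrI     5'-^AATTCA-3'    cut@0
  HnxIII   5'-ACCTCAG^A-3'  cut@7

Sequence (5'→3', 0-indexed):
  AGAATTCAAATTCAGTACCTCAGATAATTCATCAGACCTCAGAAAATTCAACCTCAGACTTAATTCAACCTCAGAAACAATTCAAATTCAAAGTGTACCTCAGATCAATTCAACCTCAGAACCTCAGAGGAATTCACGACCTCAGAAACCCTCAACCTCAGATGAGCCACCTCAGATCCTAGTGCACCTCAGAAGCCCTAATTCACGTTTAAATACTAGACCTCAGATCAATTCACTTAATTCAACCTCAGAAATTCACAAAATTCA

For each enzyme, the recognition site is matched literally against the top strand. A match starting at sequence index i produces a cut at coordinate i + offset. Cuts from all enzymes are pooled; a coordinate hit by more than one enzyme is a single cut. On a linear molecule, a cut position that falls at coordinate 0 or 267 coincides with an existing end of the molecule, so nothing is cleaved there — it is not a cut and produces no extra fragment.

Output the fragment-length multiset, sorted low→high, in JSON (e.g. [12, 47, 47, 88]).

Scan for sites:
  VbrI (AATTCA, off=0): starts [2, 8, 25, 44, 61, 78, 84, 106, 130, 199, 229, 238, 252, 261] → cuts [2, 8, 25, 44, 61, 78, 84, 106, 130, 199, 229, 238, 252, 261]
  HnxIII (ACCTCAGA, off=7): starts [16, 35, 50, 67, 96, 112, 120, 138, 154, 168, 185, 219, 244] → cuts [23, 42, 57, 74, 103, 119, 127, 145, 161, 175, 192, 226, 251]

Pooled cuts: [2, 8, 23, 25, 42, 44, 57, 61, 74, 78, 84, 103, 106, 119, 127, 130, 145, 161, 175, 192, 199, 226, 229, 238, 251, 252, 261]

Fragments:
  [0,2): 2 bp
  [2,8): 6 bp
  [8,23): 15 bp
  [23,25): 2 bp
  [25,42): 17 bp
  [42,44): 2 bp
  [44,57): 13 bp
  [57,61): 4 bp
  [61,74): 13 bp
  [74,78): 4 bp
  [78,84): 6 bp
  [84,103): 19 bp
  [103,106): 3 bp
  [106,119): 13 bp
  [119,127): 8 bp
  [127,130): 3 bp
  [130,145): 15 bp
  [145,161): 16 bp
  [161,175): 14 bp
  [175,192): 17 bp
  [192,199): 7 bp
  [199,226): 27 bp
  [226,229): 3 bp
  [229,238): 9 bp
  [238,251): 13 bp
  [251,252): 1 bp
  [252,261): 9 bp
  [261,267): 6 bp

[1,2,2,2,3,3,3,4,4,6,6,6,7,8,9,9,13,13,13,13,14,15,15,16,17,17,19,27]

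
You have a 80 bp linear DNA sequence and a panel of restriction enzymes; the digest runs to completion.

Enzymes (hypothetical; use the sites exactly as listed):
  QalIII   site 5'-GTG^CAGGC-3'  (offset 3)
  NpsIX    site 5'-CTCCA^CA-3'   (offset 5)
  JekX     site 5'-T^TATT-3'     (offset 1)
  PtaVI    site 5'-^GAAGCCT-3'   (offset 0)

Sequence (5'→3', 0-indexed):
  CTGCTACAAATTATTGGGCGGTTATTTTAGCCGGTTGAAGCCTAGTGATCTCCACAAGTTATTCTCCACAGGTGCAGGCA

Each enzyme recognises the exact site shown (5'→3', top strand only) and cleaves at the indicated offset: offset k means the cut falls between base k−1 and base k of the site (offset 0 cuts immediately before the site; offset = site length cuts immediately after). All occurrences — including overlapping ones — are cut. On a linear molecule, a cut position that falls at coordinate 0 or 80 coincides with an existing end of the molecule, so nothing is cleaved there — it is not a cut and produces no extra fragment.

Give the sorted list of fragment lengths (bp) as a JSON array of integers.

Site scan:
  QalIII GTGCAGGC/3: at [71] ⇒ [74]
  NpsIX CTCCACA/5: at [49, 63] ⇒ [54, 68]
  JekX TTATT/1: at [10, 21, 58] ⇒ [11, 22, 59]
  PtaVI GAAGCCT/0: at [36] ⇒ [36]

Pooled cuts: [11, 22, 36, 54, 59, 68, 74]

Fragments:
  [0,11): 11 bp
  [11,22): 11 bp
  [22,36): 14 bp
  [36,54): 18 bp
  [54,59): 5 bp
  [59,68): 9 bp
  [68,74): 6 bp
  [74,80): 6 bp

[5,6,6,9,11,11,14,18]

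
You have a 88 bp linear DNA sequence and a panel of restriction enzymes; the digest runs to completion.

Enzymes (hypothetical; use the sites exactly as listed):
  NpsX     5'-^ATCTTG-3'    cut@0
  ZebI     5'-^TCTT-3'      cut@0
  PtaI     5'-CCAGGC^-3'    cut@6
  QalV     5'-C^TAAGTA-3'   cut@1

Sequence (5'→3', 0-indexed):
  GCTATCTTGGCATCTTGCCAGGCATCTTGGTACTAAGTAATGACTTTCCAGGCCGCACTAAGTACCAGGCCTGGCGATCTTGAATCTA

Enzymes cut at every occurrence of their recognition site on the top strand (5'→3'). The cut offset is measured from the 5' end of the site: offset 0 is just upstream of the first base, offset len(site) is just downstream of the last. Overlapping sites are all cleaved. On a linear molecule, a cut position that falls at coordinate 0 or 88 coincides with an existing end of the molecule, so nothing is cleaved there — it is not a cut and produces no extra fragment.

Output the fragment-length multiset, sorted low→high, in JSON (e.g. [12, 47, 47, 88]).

Per-enzyme occurrences:
  NpsX (ATCTTG, off=0): starts [3, 11, 23, 76] → cuts [3, 11, 23, 76]
  ZebI (TCTT, off=0): starts [4, 12, 24, 77] → cuts [4, 12, 24, 77]
  PtaI (CCAGGC, off=6): starts [17, 47, 64] → cuts [23, 53, 70]
  QalV (CTAAGTA, off=1): starts [32, 57] → cuts [33, 58]

All cut coordinates (distinct, sorted): [3, 4, 11, 12, 23, 24, 33, 53, 58, 70, 76, 77]

Fragments:
  [0,3): 3 bp
  [3,4): 1 bp
  [4,11): 7 bp
  [11,12): 1 bp
  [12,23): 11 bp
  [23,24): 1 bp
  [24,33): 9 bp
  [33,53): 20 bp
  [53,58): 5 bp
  [58,70): 12 bp
  [70,76): 6 bp
  [76,77): 1 bp
  [77,88): 11 bp

[1,1,1,1,3,5,6,7,9,11,11,12,20]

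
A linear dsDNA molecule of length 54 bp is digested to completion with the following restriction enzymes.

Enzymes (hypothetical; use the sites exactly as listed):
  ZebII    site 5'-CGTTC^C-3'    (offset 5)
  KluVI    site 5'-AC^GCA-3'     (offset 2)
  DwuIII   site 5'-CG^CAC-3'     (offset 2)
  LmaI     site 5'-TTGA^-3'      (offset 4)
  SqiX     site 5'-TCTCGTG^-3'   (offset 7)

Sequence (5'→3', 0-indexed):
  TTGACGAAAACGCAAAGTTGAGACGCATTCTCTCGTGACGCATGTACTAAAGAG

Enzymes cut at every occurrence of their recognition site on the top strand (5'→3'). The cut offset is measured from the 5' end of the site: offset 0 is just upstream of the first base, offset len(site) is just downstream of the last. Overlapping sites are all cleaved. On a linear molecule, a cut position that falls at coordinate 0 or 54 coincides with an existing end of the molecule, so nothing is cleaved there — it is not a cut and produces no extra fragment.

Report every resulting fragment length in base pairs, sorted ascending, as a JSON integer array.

[2,3,4,7,10,13,15]

Per-enzyme occurrences:
  ZebII (CGTTCC, off=5): no sites
  KluVI ACGCA/2: at [9, 22, 37] ⇒ [11, 24, 39]
  DwuIII (CGCAC, off=2): no sites
  LmaI TTGA/4: at [0, 17] ⇒ [4, 21]
  SqiX TCTCGTG/7: at [30] ⇒ [37]

Pooled cuts: [4, 11, 21, 24, 37, 39]

Fragment lengths:
  [0,4): 4 bp
  [4,11): 7 bp
  [11,21): 10 bp
  [21,24): 3 bp
  [24,37): 13 bp
  [37,39): 2 bp
  [39,54): 15 bp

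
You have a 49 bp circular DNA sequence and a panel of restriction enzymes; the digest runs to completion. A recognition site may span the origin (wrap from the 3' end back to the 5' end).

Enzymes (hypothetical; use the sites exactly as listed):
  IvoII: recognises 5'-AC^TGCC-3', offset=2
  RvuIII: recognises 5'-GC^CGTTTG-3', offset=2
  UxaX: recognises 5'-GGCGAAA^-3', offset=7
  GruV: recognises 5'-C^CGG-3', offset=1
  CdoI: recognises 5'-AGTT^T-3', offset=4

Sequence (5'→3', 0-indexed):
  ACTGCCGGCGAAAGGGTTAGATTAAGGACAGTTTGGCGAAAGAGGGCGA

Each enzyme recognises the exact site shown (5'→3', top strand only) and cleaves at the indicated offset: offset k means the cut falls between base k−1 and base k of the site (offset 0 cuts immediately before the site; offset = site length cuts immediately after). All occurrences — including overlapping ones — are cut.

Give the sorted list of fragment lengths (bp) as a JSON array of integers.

[3,8,8,10,20]

Per-enzyme occurrences:
  IvoII ACTGCC/2: at [0] ⇒ [2]
  RvuIII (GCCGTTTG, off=2): no sites
  UxaX GGCGAAA/7: at [6, 34] ⇒ [13, 41]
  GruV CCGG/1: at [4] ⇒ [5]
  CdoI AGTTT/4: at [29] ⇒ [33]

Pooled cuts: [2, 5, 13, 33, 41]

Fragment lengths:
  2→5: 3 bp
  5→13: 8 bp
  13→33: 20 bp
  33→41: 8 bp
  41→2 (wrap): 49-41+2 = 10 bp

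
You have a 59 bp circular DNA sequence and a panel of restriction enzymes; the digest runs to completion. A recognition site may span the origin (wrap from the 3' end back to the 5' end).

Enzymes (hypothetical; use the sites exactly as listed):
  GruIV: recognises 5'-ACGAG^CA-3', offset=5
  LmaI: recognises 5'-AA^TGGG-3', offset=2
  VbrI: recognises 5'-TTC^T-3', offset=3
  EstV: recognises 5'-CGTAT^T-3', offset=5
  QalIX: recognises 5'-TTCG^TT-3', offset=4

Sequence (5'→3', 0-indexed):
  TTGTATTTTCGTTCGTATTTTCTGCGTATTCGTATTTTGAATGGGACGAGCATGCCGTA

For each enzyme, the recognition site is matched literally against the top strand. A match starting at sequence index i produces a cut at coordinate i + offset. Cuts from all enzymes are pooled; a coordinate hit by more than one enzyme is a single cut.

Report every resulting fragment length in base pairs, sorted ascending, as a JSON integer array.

Per-enzyme occurrences:
  GruIV (ACGAGCA, off=5): starts [45] → cuts [50]
  LmaI (AATGGG, off=2): starts [39] → cuts [41]
  VbrI (TTCT, off=3): starts [19] → cuts [22]
  EstV (CGTATT, off=5): starts [13, 24, 30, 55] → cuts [1, 18, 29, 35]
  QalIX (TTCGTT, off=4): starts [7] → cuts [11]

All cut coordinates (distinct, sorted): [1, 11, 18, 22, 29, 35, 41, 50]

Fragments:
  1→11: 10 bp
  11→18: 7 bp
  18→22: 4 bp
  22→29: 7 bp
  29→35: 6 bp
  35→41: 6 bp
  41→50: 9 bp
  50→1 (wrap): 59-50+1 = 10 bp

[4,6,6,7,7,9,10,10]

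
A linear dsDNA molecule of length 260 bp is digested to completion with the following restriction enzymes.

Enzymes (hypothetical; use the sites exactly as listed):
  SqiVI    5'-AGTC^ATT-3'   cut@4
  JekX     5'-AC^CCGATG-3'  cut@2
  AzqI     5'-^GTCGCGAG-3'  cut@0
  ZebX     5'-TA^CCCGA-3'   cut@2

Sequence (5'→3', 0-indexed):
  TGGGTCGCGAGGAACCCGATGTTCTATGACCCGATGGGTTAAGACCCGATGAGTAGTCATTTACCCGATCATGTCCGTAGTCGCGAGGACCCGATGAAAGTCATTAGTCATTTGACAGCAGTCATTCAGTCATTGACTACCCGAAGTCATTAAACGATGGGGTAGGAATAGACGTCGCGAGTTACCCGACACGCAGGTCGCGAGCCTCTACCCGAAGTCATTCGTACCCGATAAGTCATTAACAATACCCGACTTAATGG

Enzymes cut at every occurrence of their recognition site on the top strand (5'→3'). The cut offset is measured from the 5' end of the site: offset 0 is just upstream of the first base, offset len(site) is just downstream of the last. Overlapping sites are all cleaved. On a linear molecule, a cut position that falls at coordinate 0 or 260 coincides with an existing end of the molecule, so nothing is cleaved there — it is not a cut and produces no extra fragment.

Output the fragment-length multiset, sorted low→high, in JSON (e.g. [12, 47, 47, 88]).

Per-enzyme occurrences:
  SqiVI AGTCATT/4: at [54, 98, 105, 119, 127, 144, 215, 233] ⇒ [58, 102, 109, 123, 131, 148, 219, 237]
  JekX ACCCGATG/2: at [13, 28, 43, 88] ⇒ [15, 30, 45, 90]
  AzqI GTCGCGAG/0: at [3, 79, 173, 196] ⇒ [3, 79, 173, 196]
  ZebX TACCCGA/2: at [61, 137, 182, 208, 224, 245] ⇒ [63, 139, 184, 210, 226, 247]

All cut coordinates (distinct, sorted): [3, 15, 30, 45, 58, 63, 79, 90, 102, 109, 123, 131, 139, 148, 173, 184, 196, 210, 219, 226, 237, 247]

Fragments:
  [0,3): 3 bp
  [3,15): 12 bp
  [15,30): 15 bp
  [30,45): 15 bp
  [45,58): 13 bp
  [58,63): 5 bp
  [63,79): 16 bp
  [79,90): 11 bp
  [90,102): 12 bp
  [102,109): 7 bp
  [109,123): 14 bp
  [123,131): 8 bp
  [131,139): 8 bp
  [139,148): 9 bp
  [148,173): 25 bp
  [173,184): 11 bp
  [184,196): 12 bp
  [196,210): 14 bp
  [210,219): 9 bp
  [219,226): 7 bp
  [226,237): 11 bp
  [237,247): 10 bp
  [247,260): 13 bp

[3,5,7,7,8,8,9,9,10,11,11,11,12,12,12,13,13,14,14,15,15,16,25]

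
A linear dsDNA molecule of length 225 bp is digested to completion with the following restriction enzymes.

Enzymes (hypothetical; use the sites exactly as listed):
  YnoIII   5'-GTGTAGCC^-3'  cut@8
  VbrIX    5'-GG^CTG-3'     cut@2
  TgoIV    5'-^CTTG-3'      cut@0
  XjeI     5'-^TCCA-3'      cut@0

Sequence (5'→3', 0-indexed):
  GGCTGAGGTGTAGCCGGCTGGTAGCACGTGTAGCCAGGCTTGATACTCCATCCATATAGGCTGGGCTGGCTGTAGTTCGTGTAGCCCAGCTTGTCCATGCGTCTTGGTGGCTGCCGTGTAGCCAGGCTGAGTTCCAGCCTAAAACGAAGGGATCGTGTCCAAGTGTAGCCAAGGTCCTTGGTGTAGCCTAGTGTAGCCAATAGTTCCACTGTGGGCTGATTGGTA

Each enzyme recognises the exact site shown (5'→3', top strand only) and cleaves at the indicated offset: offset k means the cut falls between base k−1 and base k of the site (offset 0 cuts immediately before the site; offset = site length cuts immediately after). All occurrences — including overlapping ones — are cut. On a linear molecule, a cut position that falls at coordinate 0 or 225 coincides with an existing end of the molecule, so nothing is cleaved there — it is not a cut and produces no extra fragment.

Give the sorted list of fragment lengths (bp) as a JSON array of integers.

[2,2,3,3,3,4,4,4,5,6,6,6,8,8,9,10,10,10,11,12,13,13,13,17,18,25]

Site scan:
  YnoIII GTGTAGCC/8: at [7, 27, 78, 115, 162, 180, 190] ⇒ [15, 35, 86, 123, 170, 188, 198]
  VbrIX GGCTG/2: at [0, 15, 58, 63, 67, 108, 124, 213] ⇒ [2, 17, 60, 65, 69, 110, 126, 215]
  TgoIV CTTG/0: at [38, 89, 102, 176] ⇒ [38, 89, 102, 176]
  XjeI TCCA/0: at [46, 50, 93, 132, 157, 204] ⇒ [46, 50, 93, 132, 157, 204]

Pooled cuts: [2, 15, 17, 35, 38, 46, 50, 60, 65, 69, 86, 89, 93, 102, 110, 123, 126, 132, 157, 170, 176, 188, 198, 204, 215]

Fragment lengths:
  [0,2): 2 bp
  [2,15): 13 bp
  [15,17): 2 bp
  [17,35): 18 bp
  [35,38): 3 bp
  [38,46): 8 bp
  [46,50): 4 bp
  [50,60): 10 bp
  [60,65): 5 bp
  [65,69): 4 bp
  [69,86): 17 bp
  [86,89): 3 bp
  [89,93): 4 bp
  [93,102): 9 bp
  [102,110): 8 bp
  [110,123): 13 bp
  [123,126): 3 bp
  [126,132): 6 bp
  [132,157): 25 bp
  [157,170): 13 bp
  [170,176): 6 bp
  [176,188): 12 bp
  [188,198): 10 bp
  [198,204): 6 bp
  [204,215): 11 bp
  [215,225): 10 bp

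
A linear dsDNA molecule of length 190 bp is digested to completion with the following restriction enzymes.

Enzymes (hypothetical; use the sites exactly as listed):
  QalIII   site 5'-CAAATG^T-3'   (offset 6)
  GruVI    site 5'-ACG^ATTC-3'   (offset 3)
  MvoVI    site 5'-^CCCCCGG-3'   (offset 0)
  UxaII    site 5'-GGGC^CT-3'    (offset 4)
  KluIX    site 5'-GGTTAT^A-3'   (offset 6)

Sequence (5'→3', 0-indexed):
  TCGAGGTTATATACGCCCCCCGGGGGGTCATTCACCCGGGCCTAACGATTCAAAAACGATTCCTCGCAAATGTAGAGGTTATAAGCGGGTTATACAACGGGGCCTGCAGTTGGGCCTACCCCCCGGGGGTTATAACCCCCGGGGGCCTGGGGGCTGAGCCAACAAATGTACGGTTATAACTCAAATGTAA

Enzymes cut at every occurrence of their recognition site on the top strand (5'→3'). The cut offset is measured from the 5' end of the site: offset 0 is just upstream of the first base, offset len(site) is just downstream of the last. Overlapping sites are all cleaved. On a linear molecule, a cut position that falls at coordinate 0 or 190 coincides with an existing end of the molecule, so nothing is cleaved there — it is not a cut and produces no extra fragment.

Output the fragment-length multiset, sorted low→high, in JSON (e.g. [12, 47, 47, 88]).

Per-enzyme occurrences:
  QalIII CAAATGT/6: at [66, 162, 181] ⇒ [72, 168, 187]
  GruVI ACGATTC/3: at [44, 55] ⇒ [47, 58]
  MvoVI CCCCCGG/0: at [16, 119, 135] ⇒ [16, 119, 135]
  UxaII GGGCCT/4: at [37, 99, 111, 142] ⇒ [41, 103, 115, 146]
  KluIX GGTTATA/6: at [4, 76, 87, 127, 171] ⇒ [10, 82, 93, 133, 177]

Pooled cuts: [10, 16, 41, 47, 58, 72, 82, 93, 103, 115, 119, 133, 135, 146, 168, 177, 187]

Fragments:
  [0,10): 10 bp
  [10,16): 6 bp
  [16,41): 25 bp
  [41,47): 6 bp
  [47,58): 11 bp
  [58,72): 14 bp
  [72,82): 10 bp
  [82,93): 11 bp
  [93,103): 10 bp
  [103,115): 12 bp
  [115,119): 4 bp
  [119,133): 14 bp
  [133,135): 2 bp
  [135,146): 11 bp
  [146,168): 22 bp
  [168,177): 9 bp
  [177,187): 10 bp
  [187,190): 3 bp

[2,3,4,6,6,9,10,10,10,10,11,11,11,12,14,14,22,25]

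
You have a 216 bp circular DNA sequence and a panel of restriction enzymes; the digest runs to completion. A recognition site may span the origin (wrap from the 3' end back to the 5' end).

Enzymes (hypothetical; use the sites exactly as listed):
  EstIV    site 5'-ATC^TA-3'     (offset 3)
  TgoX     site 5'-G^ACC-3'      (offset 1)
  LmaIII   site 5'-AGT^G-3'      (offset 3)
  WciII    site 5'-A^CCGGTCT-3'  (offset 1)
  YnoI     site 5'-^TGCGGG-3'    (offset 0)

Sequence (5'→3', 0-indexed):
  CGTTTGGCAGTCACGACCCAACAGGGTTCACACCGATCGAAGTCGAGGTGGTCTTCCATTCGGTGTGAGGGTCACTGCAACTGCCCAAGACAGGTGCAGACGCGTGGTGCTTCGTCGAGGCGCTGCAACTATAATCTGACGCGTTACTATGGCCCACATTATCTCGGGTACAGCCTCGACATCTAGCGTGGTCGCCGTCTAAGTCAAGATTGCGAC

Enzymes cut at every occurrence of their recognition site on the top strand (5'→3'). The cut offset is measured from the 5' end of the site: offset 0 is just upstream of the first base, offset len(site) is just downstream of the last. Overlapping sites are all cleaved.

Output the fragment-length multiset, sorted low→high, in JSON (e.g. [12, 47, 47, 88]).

[17,31,168]

Per-enzyme occurrences:
  EstIV (ATCTA, off=3): starts [180] → cuts [183]
  TgoX (GACC, off=1): starts [14, 213] → cuts [15, 214]
  LmaIII (AGTG, off=3): no sites
  WciII (ACCGGTCT, off=1): no sites
  YnoI (TGCGGG, off=0): no sites

All cut coordinates (distinct, sorted): [15, 183, 214]

Fragments:
  15→183: 168 bp
  183→214: 31 bp
  214→15 (wrap): 216-214+15 = 17 bp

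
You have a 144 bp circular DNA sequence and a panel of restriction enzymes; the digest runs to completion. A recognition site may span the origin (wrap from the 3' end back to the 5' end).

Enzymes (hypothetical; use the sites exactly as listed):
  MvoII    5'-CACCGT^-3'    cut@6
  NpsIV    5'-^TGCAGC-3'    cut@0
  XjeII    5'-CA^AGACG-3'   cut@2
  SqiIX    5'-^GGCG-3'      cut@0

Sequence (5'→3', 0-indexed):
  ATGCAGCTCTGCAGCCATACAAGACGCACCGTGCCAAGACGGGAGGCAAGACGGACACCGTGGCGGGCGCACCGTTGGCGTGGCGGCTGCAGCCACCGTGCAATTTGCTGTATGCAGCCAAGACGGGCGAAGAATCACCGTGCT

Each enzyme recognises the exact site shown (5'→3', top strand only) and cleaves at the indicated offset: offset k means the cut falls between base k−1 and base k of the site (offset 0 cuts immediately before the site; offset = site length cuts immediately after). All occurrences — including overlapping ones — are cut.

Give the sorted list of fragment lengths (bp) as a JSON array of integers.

Site scan:
  MvoII CACCGT/6: at [26, 55, 69, 93, 135] ⇒ [32, 61, 75, 99, 141]
  NpsIV TGCAGC/0: at [1, 9, 87, 112] ⇒ [1, 9, 87, 112]
  XjeII CAAGACG/2: at [19, 34, 46, 118] ⇒ [21, 36, 48, 120]
  SqiIX GGCG/0: at [61, 65, 76, 81, 125] ⇒ [61, 65, 76, 81, 125]

All cut coordinates (distinct, sorted): [1, 9, 21, 32, 36, 48, 61, 65, 75, 76, 81, 87, 99, 112, 120, 125, 141]

Fragment lengths:
  1→9: 8 bp
  9→21: 12 bp
  21→32: 11 bp
  32→36: 4 bp
  36→48: 12 bp
  48→61: 13 bp
  61→65: 4 bp
  65→75: 10 bp
  75→76: 1 bp
  76→81: 5 bp
  81→87: 6 bp
  87→99: 12 bp
  99→112: 13 bp
  112→120: 8 bp
  120→125: 5 bp
  125→141: 16 bp
  141→1 (wrap): 144-141+1 = 4 bp

[1,4,4,4,5,5,6,8,8,10,11,12,12,12,13,13,16]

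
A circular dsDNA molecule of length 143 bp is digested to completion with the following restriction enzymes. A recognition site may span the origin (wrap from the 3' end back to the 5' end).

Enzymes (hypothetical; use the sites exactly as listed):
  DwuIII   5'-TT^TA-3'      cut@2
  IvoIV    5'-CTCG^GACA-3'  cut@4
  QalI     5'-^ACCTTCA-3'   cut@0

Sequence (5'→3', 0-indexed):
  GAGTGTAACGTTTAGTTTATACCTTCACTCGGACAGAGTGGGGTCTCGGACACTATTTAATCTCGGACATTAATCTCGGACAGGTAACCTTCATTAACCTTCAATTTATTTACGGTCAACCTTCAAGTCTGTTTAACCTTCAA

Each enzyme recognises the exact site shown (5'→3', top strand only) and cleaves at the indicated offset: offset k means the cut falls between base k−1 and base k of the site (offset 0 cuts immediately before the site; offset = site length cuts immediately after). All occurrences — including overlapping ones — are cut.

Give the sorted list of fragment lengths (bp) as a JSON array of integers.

[2,3,4,5,8,8,8,9,10,10,11,13,15,17,20]

Per-enzyme occurrences:
  DwuIII TTTA/2: at [10, 15, 55, 104, 108, 131] ⇒ [12, 17, 57, 106, 110, 133]
  IvoIV CTCGGACA/4: at [27, 44, 61, 74] ⇒ [31, 48, 65, 78]
  QalI ACCTTCA/0: at [20, 86, 96, 118, 135] ⇒ [20, 86, 96, 118, 135]

All cut coordinates (distinct, sorted): [12, 17, 20, 31, 48, 57, 65, 78, 86, 96, 106, 110, 118, 133, 135]

Fragments:
  12→17: 5 bp
  17→20: 3 bp
  20→31: 11 bp
  31→48: 17 bp
  48→57: 9 bp
  57→65: 8 bp
  65→78: 13 bp
  78→86: 8 bp
  86→96: 10 bp
  96→106: 10 bp
  106→110: 4 bp
  110→118: 8 bp
  118→133: 15 bp
  133→135: 2 bp
  135→12 (wrap): 143-135+12 = 20 bp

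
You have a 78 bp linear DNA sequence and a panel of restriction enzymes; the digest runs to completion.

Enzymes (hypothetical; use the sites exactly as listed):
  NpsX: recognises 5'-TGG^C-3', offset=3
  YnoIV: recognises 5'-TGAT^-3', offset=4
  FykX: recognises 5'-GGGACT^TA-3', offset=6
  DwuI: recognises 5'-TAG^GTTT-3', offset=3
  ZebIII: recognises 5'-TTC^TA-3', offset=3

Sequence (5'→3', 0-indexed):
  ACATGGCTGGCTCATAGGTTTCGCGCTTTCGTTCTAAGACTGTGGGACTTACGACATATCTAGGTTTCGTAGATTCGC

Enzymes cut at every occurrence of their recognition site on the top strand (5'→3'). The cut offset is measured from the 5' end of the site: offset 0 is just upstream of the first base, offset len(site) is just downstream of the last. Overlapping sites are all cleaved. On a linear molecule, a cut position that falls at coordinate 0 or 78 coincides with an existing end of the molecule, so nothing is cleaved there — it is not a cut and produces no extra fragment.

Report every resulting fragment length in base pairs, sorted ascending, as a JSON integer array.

[4,6,7,14,15,15,17]

Scan for sites:
  NpsX (TGGC, off=3): starts [3, 7] → cuts [6, 10]
  YnoIV (TGAT, off=4): no sites
  FykX (GGGACTTA, off=6): starts [43] → cuts [49]
  DwuI (TAGGTTT, off=3): starts [14, 60] → cuts [17, 63]
  ZebIII (TTCTA, off=3): starts [31] → cuts [34]

All cut coordinates (distinct, sorted): [6, 10, 17, 34, 49, 63]

Fragment lengths:
  [0,6): 6 bp
  [6,10): 4 bp
  [10,17): 7 bp
  [17,34): 17 bp
  [34,49): 15 bp
  [49,63): 14 bp
  [63,78): 15 bp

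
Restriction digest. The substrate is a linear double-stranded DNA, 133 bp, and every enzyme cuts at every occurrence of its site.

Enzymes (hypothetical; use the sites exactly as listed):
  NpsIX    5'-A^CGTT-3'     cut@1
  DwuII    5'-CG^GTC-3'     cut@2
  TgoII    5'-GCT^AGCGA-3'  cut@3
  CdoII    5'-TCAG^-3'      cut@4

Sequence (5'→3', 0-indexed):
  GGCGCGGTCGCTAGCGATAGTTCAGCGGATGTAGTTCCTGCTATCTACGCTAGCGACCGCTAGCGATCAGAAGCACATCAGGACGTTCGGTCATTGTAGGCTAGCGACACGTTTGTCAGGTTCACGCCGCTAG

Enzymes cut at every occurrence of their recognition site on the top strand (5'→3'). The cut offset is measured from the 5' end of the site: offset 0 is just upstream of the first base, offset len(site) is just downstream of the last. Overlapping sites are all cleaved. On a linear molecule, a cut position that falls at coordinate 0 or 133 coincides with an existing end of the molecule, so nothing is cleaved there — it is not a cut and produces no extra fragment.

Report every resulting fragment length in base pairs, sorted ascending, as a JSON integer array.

[2,6,6,6,7,9,10,10,11,13,13,14,26]

Scan for sites:
  NpsIX (ACGTT, off=1): starts [82, 108] → cuts [83, 109]
  DwuII (CGGTC, off=2): starts [4, 87] → cuts [6, 89]
  TgoII (GCTAGCGA, off=3): starts [9, 48, 58, 99] → cuts [12, 51, 61, 102]
  CdoII (TCAG, off=4): starts [21, 66, 77, 115] → cuts [25, 70, 81, 119]

All cut coordinates (distinct, sorted): [6, 12, 25, 51, 61, 70, 81, 83, 89, 102, 109, 119]

Fragment lengths:
  [0,6): 6 bp
  [6,12): 6 bp
  [12,25): 13 bp
  [25,51): 26 bp
  [51,61): 10 bp
  [61,70): 9 bp
  [70,81): 11 bp
  [81,83): 2 bp
  [83,89): 6 bp
  [89,102): 13 bp
  [102,109): 7 bp
  [109,119): 10 bp
  [119,133): 14 bp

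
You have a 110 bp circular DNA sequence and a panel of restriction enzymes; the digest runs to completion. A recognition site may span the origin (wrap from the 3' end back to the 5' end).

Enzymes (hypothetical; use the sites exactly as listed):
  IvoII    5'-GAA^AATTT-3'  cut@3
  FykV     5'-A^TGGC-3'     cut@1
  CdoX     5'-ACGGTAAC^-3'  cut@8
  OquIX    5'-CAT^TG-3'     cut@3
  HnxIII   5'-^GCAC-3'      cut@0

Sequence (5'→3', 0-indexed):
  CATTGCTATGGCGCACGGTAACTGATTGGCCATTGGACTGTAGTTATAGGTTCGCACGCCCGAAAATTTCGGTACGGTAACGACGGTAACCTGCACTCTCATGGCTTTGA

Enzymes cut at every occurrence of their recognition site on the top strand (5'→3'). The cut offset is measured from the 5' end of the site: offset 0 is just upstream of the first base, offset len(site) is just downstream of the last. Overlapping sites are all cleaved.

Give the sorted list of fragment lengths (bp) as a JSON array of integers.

Site scan:
  IvoII GAAAATTT/3: at [61] ⇒ [64]
  FykV ATGGC/1: at [7, 100] ⇒ [8, 101]
  CdoX ACGGTAAC/8: at [14, 73, 82] ⇒ [22, 81, 90]
  OquIX CATTG/3: at [0, 30] ⇒ [3, 33]
  HnxIII GCAC/0: at [12, 53, 92] ⇒ [12, 53, 92]

Pooled cuts: [3, 8, 12, 22, 33, 53, 64, 81, 90, 92, 101]

Fragments:
  3→8: 5 bp
  8→12: 4 bp
  12→22: 10 bp
  22→33: 11 bp
  33→53: 20 bp
  53→64: 11 bp
  64→81: 17 bp
  81→90: 9 bp
  90→92: 2 bp
  92→101: 9 bp
  101→3 (wrap): 110-101+3 = 12 bp

[2,4,5,9,9,10,11,11,12,17,20]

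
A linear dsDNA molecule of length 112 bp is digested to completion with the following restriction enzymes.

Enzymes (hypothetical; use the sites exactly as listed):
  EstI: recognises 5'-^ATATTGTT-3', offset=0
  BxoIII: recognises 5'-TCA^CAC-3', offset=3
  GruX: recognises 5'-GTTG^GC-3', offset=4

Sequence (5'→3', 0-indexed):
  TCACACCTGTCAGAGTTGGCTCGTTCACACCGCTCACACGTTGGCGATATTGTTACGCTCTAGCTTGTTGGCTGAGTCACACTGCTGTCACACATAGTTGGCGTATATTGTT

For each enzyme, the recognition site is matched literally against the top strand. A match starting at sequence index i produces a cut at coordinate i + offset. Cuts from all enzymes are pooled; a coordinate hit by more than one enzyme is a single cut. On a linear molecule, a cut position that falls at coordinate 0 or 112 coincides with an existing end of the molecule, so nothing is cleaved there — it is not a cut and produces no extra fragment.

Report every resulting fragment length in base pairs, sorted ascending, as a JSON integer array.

[3,3,4,7,8,9,9,9,10,11,15,24]

Per-enzyme occurrences:
  EstI (ATATTGTT, off=0): starts [46, 104] → cuts [46, 104]
  BxoIII (TCACAC, off=3): starts [0, 24, 33, 76, 87] → cuts [3, 27, 36, 79, 90]
  GruX (GTTGGC, off=4): starts [14, 39, 66, 96] → cuts [18, 43, 70, 100]

Pooled cuts: [3, 18, 27, 36, 43, 46, 70, 79, 90, 100, 104]

Fragments:
  [0,3): 3 bp
  [3,18): 15 bp
  [18,27): 9 bp
  [27,36): 9 bp
  [36,43): 7 bp
  [43,46): 3 bp
  [46,70): 24 bp
  [70,79): 9 bp
  [79,90): 11 bp
  [90,100): 10 bp
  [100,104): 4 bp
  [104,112): 8 bp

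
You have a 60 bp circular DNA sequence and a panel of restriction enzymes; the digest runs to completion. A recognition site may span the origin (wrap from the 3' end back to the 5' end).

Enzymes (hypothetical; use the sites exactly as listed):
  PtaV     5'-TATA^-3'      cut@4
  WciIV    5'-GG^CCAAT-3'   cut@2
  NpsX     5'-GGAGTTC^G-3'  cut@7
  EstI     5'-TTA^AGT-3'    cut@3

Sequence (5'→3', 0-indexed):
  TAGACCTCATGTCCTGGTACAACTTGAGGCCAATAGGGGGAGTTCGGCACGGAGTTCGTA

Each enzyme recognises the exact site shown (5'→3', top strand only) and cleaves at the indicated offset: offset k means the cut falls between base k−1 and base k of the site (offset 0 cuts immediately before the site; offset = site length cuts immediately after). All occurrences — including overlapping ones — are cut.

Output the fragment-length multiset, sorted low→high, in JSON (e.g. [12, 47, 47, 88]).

[5,12,16,27]

Per-enzyme occurrences:
  PtaV TATA/4: at [58] ⇒ [2]
  WciIV GGCCAAT/2: at [27] ⇒ [29]
  NpsX GGAGTTCG/7: at [38, 50] ⇒ [45, 57]
  EstI (TTAAGT, off=3): no sites

Pooled cuts: [2, 29, 45, 57]

Fragment lengths:
  2→29: 27 bp
  29→45: 16 bp
  45→57: 12 bp
  57→2 (wrap): 60-57+2 = 5 bp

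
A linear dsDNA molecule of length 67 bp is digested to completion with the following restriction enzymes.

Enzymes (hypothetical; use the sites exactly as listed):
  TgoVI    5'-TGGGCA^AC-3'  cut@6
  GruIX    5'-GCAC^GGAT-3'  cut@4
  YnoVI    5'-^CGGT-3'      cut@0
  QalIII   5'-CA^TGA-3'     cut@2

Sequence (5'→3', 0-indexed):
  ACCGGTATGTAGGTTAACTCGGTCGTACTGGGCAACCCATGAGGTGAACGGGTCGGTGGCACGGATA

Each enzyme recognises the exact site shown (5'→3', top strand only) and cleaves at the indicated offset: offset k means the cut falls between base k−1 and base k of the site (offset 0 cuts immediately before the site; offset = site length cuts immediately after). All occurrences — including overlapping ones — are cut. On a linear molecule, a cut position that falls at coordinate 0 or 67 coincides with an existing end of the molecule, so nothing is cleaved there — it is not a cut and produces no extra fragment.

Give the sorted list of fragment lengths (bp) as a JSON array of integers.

Site scan:
  TgoVI TGGGCAAC/6: at [28] ⇒ [34]
  GruIX GCACGGAT/4: at [58] ⇒ [62]
  YnoVI CGGT/0: at [2, 19, 53] ⇒ [2, 19, 53]
  QalIII CATGA/2: at [37] ⇒ [39]

Pooled cuts: [2, 19, 34, 39, 53, 62]

Fragment lengths:
  [0,2): 2 bp
  [2,19): 17 bp
  [19,34): 15 bp
  [34,39): 5 bp
  [39,53): 14 bp
  [53,62): 9 bp
  [62,67): 5 bp

[2,5,5,9,14,15,17]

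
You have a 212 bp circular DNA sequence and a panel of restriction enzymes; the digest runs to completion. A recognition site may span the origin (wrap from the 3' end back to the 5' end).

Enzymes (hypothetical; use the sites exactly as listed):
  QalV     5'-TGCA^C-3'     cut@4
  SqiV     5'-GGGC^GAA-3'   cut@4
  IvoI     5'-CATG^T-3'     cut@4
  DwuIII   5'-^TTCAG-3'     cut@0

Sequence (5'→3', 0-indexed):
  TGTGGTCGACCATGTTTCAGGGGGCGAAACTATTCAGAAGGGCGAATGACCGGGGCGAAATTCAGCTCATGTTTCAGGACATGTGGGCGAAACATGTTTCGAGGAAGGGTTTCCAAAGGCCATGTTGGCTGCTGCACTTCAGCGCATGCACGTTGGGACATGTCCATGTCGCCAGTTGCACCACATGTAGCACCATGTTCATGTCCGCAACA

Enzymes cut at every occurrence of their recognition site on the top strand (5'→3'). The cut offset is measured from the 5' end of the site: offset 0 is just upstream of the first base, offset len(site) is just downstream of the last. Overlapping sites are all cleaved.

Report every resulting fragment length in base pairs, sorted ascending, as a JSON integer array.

Site scan:
  QalV TGCAC/4: at [132, 146, 176] ⇒ [136, 150, 180]
  SqiV GGGCGAA/4: at [21, 39, 52, 84] ⇒ [25, 43, 56, 88]
  IvoI CATGT/4: at [10, 67, 79, 92, 120, 158, 164, 183, 193, 199, 210] ⇒ [2, 14, 71, 83, 96, 124, 162, 168, 187, 197, 203]
  DwuIII TTCAG/0: at [15, 32, 60, 72, 137] ⇒ [15, 32, 60, 72, 137]

Pooled cuts: [2, 14, 15, 25, 32, 43, 56, 60, 71, 72, 83, 88, 96, 124, 136, 137, 150, 162, 168, 180, 187, 197, 203]

Fragments:
  2→14: 12 bp
  14→15: 1 bp
  15→25: 10 bp
  25→32: 7 bp
  32→43: 11 bp
  43→56: 13 bp
  56→60: 4 bp
  60→71: 11 bp
  71→72: 1 bp
  72→83: 11 bp
  83→88: 5 bp
  88→96: 8 bp
  96→124: 28 bp
  124→136: 12 bp
  136→137: 1 bp
  137→150: 13 bp
  150→162: 12 bp
  162→168: 6 bp
  168→180: 12 bp
  180→187: 7 bp
  187→197: 10 bp
  197→203: 6 bp
  203→2 (wrap): 212-203+2 = 11 bp

[1,1,1,4,5,6,6,7,7,8,10,10,11,11,11,11,12,12,12,12,13,13,28]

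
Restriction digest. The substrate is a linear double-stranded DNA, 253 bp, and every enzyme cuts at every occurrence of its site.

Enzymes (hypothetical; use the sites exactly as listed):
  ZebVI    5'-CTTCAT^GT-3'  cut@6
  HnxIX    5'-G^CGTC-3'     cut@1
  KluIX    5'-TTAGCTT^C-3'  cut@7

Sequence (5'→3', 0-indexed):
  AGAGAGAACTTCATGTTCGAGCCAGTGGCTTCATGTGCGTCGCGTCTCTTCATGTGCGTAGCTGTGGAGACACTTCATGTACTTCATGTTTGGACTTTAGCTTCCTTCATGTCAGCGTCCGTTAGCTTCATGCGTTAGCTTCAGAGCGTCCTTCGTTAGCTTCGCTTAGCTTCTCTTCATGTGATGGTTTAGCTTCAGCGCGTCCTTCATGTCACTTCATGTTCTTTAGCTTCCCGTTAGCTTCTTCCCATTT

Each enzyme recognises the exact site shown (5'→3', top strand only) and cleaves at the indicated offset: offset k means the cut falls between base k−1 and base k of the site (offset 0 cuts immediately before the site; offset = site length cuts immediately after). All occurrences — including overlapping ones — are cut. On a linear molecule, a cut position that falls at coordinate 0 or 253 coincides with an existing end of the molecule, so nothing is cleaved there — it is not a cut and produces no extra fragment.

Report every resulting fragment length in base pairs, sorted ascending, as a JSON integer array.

[3,5,5,5,5,7,8,9,10,10,10,10,11,11,12,13,13,14,15,16,16,20,25]

Site scan:
  ZebVI CTTCATGT/6: at [8, 28, 47, 72, 81, 104, 174, 204, 214] ⇒ [14, 34, 53, 78, 87, 110, 180, 210, 220]
  HnxIX GCGTC/1: at [36, 41, 114, 145, 199] ⇒ [37, 42, 115, 146, 200]
  KluIX TTAGCTTC/7: at [96, 121, 134, 155, 165, 188, 225, 236] ⇒ [103, 128, 141, 162, 172, 195, 232, 243]

Pooled cuts: [14, 34, 37, 42, 53, 78, 87, 103, 110, 115, 128, 141, 146, 162, 172, 180, 195, 200, 210, 220, 232, 243]

Fragments:
  [0,14): 14 bp
  [14,34): 20 bp
  [34,37): 3 bp
  [37,42): 5 bp
  [42,53): 11 bp
  [53,78): 25 bp
  [78,87): 9 bp
  [87,103): 16 bp
  [103,110): 7 bp
  [110,115): 5 bp
  [115,128): 13 bp
  [128,141): 13 bp
  [141,146): 5 bp
  [146,162): 16 bp
  [162,172): 10 bp
  [172,180): 8 bp
  [180,195): 15 bp
  [195,200): 5 bp
  [200,210): 10 bp
  [210,220): 10 bp
  [220,232): 12 bp
  [232,243): 11 bp
  [243,253): 10 bp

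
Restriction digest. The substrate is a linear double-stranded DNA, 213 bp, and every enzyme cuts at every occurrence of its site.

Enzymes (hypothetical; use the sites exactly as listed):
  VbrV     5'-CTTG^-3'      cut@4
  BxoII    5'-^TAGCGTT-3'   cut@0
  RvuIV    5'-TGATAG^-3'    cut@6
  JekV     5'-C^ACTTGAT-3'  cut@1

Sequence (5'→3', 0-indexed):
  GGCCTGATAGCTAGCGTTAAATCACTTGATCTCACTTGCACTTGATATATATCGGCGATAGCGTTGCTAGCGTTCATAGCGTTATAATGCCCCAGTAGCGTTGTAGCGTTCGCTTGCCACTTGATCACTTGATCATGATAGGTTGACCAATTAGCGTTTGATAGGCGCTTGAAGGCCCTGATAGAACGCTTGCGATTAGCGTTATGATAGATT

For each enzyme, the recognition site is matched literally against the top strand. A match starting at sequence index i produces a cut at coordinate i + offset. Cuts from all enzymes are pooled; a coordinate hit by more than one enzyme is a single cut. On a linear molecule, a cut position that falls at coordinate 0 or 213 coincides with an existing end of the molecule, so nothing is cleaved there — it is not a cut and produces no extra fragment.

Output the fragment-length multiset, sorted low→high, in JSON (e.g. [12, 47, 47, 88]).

[1,1,2,3,3,4,5,5,5,5,7,8,8,9,9,10,10,10,10,12,13,13,13,14,14,19]

Per-enzyme occurrences:
  VbrV (CTTG, off=4): starts [24, 34, 40, 112, 119, 127, 167, 188] → cuts [28, 38, 44, 116, 123, 131, 171, 192]
  BxoII (TAGCGTT, off=0): starts [11, 58, 67, 76, 95, 103, 151, 196] → cuts [11, 58, 67, 76, 95, 103, 151, 196]
  RvuIV (TGATAG, off=6): starts [4, 135, 158, 178, 204] → cuts [10, 141, 164, 184, 210]
  JekV (CACTTGAT, off=1): starts [22, 38, 117, 125] → cuts [23, 39, 118, 126]

Pooled cuts: [10, 11, 23, 28, 38, 39, 44, 58, 67, 76, 95, 103, 116, 118, 123, 126, 131, 141, 151, 164, 171, 184, 192, 196, 210]

Fragments:
  [0,10): 10 bp
  [10,11): 1 bp
  [11,23): 12 bp
  [23,28): 5 bp
  [28,38): 10 bp
  [38,39): 1 bp
  [39,44): 5 bp
  [44,58): 14 bp
  [58,67): 9 bp
  [67,76): 9 bp
  [76,95): 19 bp
  [95,103): 8 bp
  [103,116): 13 bp
  [116,118): 2 bp
  [118,123): 5 bp
  [123,126): 3 bp
  [126,131): 5 bp
  [131,141): 10 bp
  [141,151): 10 bp
  [151,164): 13 bp
  [164,171): 7 bp
  [171,184): 13 bp
  [184,192): 8 bp
  [192,196): 4 bp
  [196,210): 14 bp
  [210,213): 3 bp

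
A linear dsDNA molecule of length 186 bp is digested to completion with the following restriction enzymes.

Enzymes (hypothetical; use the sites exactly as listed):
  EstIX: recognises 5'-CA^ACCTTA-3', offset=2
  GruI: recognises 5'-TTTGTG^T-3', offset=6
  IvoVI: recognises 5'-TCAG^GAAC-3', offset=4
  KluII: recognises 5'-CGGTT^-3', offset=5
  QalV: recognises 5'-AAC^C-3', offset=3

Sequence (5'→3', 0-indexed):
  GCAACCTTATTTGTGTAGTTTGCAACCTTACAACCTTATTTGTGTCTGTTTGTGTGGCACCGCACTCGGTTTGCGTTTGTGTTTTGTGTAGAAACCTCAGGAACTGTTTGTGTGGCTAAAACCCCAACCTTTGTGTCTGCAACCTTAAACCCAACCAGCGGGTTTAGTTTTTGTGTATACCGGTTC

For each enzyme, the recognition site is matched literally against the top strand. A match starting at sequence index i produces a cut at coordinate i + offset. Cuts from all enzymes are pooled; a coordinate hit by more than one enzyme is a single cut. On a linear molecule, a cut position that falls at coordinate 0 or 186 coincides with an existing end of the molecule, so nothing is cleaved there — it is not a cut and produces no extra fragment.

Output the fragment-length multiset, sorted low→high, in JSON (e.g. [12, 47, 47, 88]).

[1,2,2,2,2,3,5,5,6,6,6,7,7,7,7,9,10,10,10,10,10,10,12,17,20]

Site scan:
  EstIX (CAACCTTA, off=2): starts [1, 22, 30, 139] → cuts [3, 24, 32, 141]
  GruI (TTTGTGT, off=6): starts [9, 38, 48, 75, 82, 106, 129, 169] → cuts [15, 44, 54, 81, 88, 112, 135, 175]
  IvoVI (TCAGGAAC, off=4): starts [96] → cuts [100]
  KluII (CGGTT, off=5): starts [66, 180] → cuts [71, 185]
  QalV (AACC, off=3): starts [2, 23, 31, 92, 119, 125, 140, 147, 152] → cuts [5, 26, 34, 95, 122, 128, 143, 150, 155]

Pooled cuts: [3, 5, 15, 24, 26, 32, 34, 44, 54, 71, 81, 88, 95, 100, 112, 122, 128, 135, 141, 143, 150, 155, 175, 185]

Fragments:
  [0,3): 3 bp
  [3,5): 2 bp
  [5,15): 10 bp
  [15,24): 9 bp
  [24,26): 2 bp
  [26,32): 6 bp
  [32,34): 2 bp
  [34,44): 10 bp
  [44,54): 10 bp
  [54,71): 17 bp
  [71,81): 10 bp
  [81,88): 7 bp
  [88,95): 7 bp
  [95,100): 5 bp
  [100,112): 12 bp
  [112,122): 10 bp
  [122,128): 6 bp
  [128,135): 7 bp
  [135,141): 6 bp
  [141,143): 2 bp
  [143,150): 7 bp
  [150,155): 5 bp
  [155,175): 20 bp
  [175,185): 10 bp
  [185,186): 1 bp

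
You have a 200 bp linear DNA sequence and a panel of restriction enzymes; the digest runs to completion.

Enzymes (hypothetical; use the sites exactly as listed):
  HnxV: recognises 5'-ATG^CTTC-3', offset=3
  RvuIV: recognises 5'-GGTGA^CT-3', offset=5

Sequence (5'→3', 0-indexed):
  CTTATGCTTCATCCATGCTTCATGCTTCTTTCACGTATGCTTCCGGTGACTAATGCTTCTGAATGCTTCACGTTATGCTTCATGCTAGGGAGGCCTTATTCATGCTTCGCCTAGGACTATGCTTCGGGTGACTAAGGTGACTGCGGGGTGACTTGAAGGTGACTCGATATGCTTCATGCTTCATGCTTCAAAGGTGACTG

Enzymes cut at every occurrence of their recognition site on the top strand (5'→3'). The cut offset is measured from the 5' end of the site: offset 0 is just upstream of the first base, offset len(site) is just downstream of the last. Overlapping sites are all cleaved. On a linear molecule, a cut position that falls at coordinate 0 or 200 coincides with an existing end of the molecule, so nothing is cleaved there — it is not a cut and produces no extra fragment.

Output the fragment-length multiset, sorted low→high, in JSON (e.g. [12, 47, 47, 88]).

Site scan:
  HnxV ATGCTTC/3: at [3, 14, 21, 36, 52, 62, 74, 101, 118, 168, 175, 182] ⇒ [6, 17, 24, 39, 55, 65, 77, 104, 121, 171, 178, 185]
  RvuIV GGTGACT/5: at [44, 126, 135, 146, 157, 192] ⇒ [49, 131, 140, 151, 162, 197]

All cut coordinates (distinct, sorted): [6, 17, 24, 39, 49, 55, 65, 77, 104, 121, 131, 140, 151, 162, 171, 178, 185, 197]

Fragment lengths:
  [0,6): 6 bp
  [6,17): 11 bp
  [17,24): 7 bp
  [24,39): 15 bp
  [39,49): 10 bp
  [49,55): 6 bp
  [55,65): 10 bp
  [65,77): 12 bp
  [77,104): 27 bp
  [104,121): 17 bp
  [121,131): 10 bp
  [131,140): 9 bp
  [140,151): 11 bp
  [151,162): 11 bp
  [162,171): 9 bp
  [171,178): 7 bp
  [178,185): 7 bp
  [185,197): 12 bp
  [197,200): 3 bp

[3,6,6,7,7,7,9,9,10,10,10,11,11,11,12,12,15,17,27]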